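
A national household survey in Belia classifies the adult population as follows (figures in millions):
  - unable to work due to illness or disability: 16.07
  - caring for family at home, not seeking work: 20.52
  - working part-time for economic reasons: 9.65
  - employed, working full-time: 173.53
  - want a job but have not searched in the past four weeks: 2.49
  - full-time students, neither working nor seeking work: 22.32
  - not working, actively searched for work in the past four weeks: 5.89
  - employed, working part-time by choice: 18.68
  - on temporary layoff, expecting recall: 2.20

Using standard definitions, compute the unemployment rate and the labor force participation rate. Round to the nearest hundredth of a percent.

Unemployment rate ≈ 3.85%; labor force participation rate ≈ 77.37%.

Employed = 9.65 + 173.53 + 18.68 = 201.86 million (anyone who worked, including part-time for economic reasons, counts as employed).
Unemployed = 5.89 + 2.20 = 8.09 million (jobless and actively searching, or on temporary layoff).
Labor force = 201.86 + 8.09 = 209.95 million.
Not in labor force = 16.07 + 20.52 + 2.49 + 22.32 = 61.40 million (those not working and not actively searching are outside the labor force — including those who want a job but have given up searching).
Civilian working-age population = 209.95 + 61.40 = 271.35 million.
Unemployment rate = 8.09 / 209.95 = 3.85%.
Labor force participation rate = 209.95 / 271.35 = 77.37%.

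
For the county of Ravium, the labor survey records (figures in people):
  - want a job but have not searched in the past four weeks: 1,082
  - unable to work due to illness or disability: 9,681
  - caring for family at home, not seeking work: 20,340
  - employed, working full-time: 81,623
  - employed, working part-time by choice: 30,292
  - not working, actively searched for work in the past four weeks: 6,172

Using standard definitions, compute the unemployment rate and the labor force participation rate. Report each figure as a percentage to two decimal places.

Employed = 81,623 + 30,292 = 111,915.
Unemployed = 6,172.
Labor force = 111,915 + 6,172 = 118,087.
Not in labor force = 1,082 + 9,681 + 20,340 = 31,103 (those not working and not actively searching are outside the labor force — including those who want a job but have given up searching).
Civilian working-age population = 118,087 + 31,103 = 149,190.
Unemployment rate = 6,172 / 118,087 = 5.23%.
Labor force participation rate = 118,087 / 149,190 = 79.15%.

Unemployment rate ≈ 5.23%; labor force participation rate ≈ 79.15%.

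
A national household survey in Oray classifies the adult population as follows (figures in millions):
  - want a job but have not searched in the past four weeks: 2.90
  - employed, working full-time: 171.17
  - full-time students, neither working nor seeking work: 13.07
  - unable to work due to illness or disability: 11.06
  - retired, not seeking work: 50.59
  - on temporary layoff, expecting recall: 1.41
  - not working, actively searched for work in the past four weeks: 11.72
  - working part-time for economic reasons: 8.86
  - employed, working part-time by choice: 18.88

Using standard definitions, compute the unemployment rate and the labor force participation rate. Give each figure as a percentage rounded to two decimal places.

Unemployment rate ≈ 6.19%; labor force participation rate ≈ 73.20%.

Employed = 171.17 + 8.86 + 18.88 = 198.91 million (anyone who worked, including part-time for economic reasons, counts as employed).
Unemployed = 1.41 + 11.72 = 13.13 million (jobless and actively searching, or on temporary layoff).
Labor force = 198.91 + 13.13 = 212.04 million.
Not in labor force = 2.90 + 13.07 + 11.06 + 50.59 = 77.62 million (those not working and not actively searching are outside the labor force — including those who want a job but have given up searching).
Civilian working-age population = 212.04 + 77.62 = 289.66 million.
Unemployment rate = 13.13 / 212.04 = 6.19%.
Labor force participation rate = 212.04 / 289.66 = 73.20%.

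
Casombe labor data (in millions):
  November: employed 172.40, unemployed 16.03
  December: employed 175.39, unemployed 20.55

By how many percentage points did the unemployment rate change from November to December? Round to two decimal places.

The unemployment rate changed by +1.98 percentage points.

November: labor force = 172.40 + 16.03 = 188.43; u = 16.03/188.43 = 8.51%.
December: labor force = 175.39 + 20.55 = 195.94; u = 20.55/195.94 = 10.49%.
Change = 10.49% − 8.51% = +1.98 pp.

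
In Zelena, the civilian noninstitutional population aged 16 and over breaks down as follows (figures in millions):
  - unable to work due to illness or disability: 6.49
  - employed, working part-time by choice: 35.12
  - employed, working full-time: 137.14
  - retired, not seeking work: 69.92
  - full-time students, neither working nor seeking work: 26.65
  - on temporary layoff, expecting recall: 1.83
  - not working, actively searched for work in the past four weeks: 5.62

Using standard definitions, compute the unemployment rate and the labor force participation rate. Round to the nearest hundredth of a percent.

Employed = 35.12 + 137.14 = 172.26 million.
Unemployed = 1.83 + 5.62 = 7.45 million (jobless and actively searching, or on temporary layoff).
Labor force = 172.26 + 7.45 = 179.71 million.
Not in labor force = 6.49 + 69.92 + 26.65 = 103.06 million (those not working and not actively searching are outside the labor force).
Civilian working-age population = 179.71 + 103.06 = 282.77 million.
Unemployment rate = 7.45 / 179.71 = 4.15%.
Labor force participation rate = 179.71 / 282.77 = 63.55%.

Unemployment rate ≈ 4.15%; labor force participation rate ≈ 63.55%.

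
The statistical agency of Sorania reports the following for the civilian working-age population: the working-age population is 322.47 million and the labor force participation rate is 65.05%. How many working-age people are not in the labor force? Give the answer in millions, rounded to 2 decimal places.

Share not in the labor force = 1 − 0.6505 = 0.3495.
Not in labor force = 0.3495 × 322.47 ≈ 112.70 million.

About 112.70 million are not in the labor force.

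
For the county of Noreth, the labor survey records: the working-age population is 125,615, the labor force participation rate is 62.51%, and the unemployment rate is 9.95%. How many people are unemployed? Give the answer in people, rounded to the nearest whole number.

About 7,813 are unemployed.

Labor force = 0.6251 × 125,615 = 78,522.
Unemployed = 0.0995 × 78,522 ≈ 7,813.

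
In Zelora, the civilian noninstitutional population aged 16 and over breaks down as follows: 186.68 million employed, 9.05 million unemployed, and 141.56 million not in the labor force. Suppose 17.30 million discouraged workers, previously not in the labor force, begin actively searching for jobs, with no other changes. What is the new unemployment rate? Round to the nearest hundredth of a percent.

New unemployment rate ≈ 12.37%.

Initially, labor force = 186.68 + 9.05 = 195.73 million, so u = 9.05/195.73 = 4.62%.
After the change, unemployed and labor force both rise by 17.30 → E = 186.68, U = 26.35, labor force = 213.03 million.
New unemployment rate = 26.35 / 213.03 = 12.37%.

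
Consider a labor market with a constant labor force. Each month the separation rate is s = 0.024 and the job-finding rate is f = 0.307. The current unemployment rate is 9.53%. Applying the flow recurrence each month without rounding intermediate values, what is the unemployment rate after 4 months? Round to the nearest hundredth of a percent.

With a fixed labor force, u_{t+1} = u_t + s·(1−u_t) − f·u_t = u_t·(1−s−f) + s.
Here 1−s−f = 0.669 and s = 0.024.
u_1 = 0.095300 × 0.669 + 0.024 = 0.087756.
u_2 = 0.087756 × 0.669 + 0.024 = 0.082709.
u_3 = 0.082709 × 0.669 + 0.024 = 0.079332.
u_4 = 0.079332 × 0.669 + 0.024 = 0.077073.

Unemployment rate after four months ≈ 7.71%.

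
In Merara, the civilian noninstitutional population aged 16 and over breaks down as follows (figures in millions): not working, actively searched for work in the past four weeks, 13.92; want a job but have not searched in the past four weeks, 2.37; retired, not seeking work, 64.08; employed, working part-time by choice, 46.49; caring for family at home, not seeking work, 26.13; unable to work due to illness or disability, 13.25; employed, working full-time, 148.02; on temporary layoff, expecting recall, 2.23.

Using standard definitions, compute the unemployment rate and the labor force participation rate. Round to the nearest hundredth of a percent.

Unemployment rate ≈ 7.67%; labor force participation rate ≈ 66.56%.

Employed = 46.49 + 148.02 = 194.51 million.
Unemployed = 13.92 + 2.23 = 16.15 million (jobless and actively searching, or on temporary layoff).
Labor force = 194.51 + 16.15 = 210.66 million.
Not in labor force = 2.37 + 64.08 + 26.13 + 13.25 = 105.83 million (those not working and not actively searching are outside the labor force — including those who want a job but have given up searching).
Civilian working-age population = 210.66 + 105.83 = 316.49 million.
Unemployment rate = 16.15 / 210.66 = 7.67%.
Labor force participation rate = 210.66 / 316.49 = 66.56%.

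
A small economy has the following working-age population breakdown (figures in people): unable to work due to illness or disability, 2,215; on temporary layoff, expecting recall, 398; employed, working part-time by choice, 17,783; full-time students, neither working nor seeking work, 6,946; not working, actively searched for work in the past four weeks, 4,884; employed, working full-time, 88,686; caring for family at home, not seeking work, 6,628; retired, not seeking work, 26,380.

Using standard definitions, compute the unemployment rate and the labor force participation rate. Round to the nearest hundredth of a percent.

Unemployment rate ≈ 4.73%; labor force participation rate ≈ 72.60%.

Employed = 17,783 + 88,686 = 106,469.
Unemployed = 398 + 4,884 = 5,282 (jobless and actively searching, or on temporary layoff).
Labor force = 106,469 + 5,282 = 111,751.
Not in labor force = 2,215 + 6,946 + 6,628 + 26,380 = 42,169 (those not working and not actively searching are outside the labor force).
Civilian working-age population = 111,751 + 42,169 = 153,920.
Unemployment rate = 5,282 / 111,751 = 4.73%.
Labor force participation rate = 111,751 / 153,920 = 72.60%.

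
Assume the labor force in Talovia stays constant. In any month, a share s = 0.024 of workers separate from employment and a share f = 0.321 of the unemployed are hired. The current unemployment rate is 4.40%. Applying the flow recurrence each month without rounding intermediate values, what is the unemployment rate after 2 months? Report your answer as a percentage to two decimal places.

Unemployment rate after two months ≈ 5.86%.

With a fixed labor force, u_{t+1} = u_t + s·(1−u_t) − f·u_t = u_t·(1−s−f) + s.
Here 1−s−f = 0.655 and s = 0.024.
u_1 = 0.044000 × 0.655 + 0.024 = 0.052820.
u_2 = 0.052820 × 0.655 + 0.024 = 0.058597.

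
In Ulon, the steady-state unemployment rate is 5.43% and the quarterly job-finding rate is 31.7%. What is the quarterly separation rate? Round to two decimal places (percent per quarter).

From u* = s/(s+f): s = u·f/(1−u).
s = 0.0543 × 31.7 / (1 − 0.0543) = 1.7213 / 0.9457 ≈ 1.82% per quarter.

Separation rate ≈ 1.82% per quarter.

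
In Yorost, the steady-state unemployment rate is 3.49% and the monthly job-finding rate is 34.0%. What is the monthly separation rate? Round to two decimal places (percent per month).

From u* = s/(s+f): s = u·f/(1−u).
s = 0.0349 × 34.0 / (1 − 0.0349) = 1.1866 / 0.9651 ≈ 1.23% per month.

Separation rate ≈ 1.23% per month.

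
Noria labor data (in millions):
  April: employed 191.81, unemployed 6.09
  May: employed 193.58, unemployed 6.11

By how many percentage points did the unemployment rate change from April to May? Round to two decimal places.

April: labor force = 191.81 + 6.09 = 197.90; u = 6.09/197.90 = 3.08%.
May: labor force = 193.58 + 6.11 = 199.69; u = 6.11/199.69 = 3.06%.
Change = 3.06% − 3.08% = −0.02 pp.

The unemployment rate changed by −0.02 percentage points.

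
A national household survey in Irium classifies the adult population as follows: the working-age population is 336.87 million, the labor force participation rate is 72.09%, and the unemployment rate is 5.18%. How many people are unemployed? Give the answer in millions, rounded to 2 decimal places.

About 12.58 million are unemployed.

Labor force = 0.7209 × 336.87 = 242.85 million.
Unemployed = 0.0518 × 242.85 ≈ 12.58 million.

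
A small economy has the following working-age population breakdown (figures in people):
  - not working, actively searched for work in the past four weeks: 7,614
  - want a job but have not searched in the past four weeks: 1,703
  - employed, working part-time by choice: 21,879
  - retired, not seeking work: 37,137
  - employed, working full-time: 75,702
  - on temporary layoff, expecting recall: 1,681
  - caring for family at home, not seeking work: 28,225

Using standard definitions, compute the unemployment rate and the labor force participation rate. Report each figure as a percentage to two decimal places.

Unemployment rate ≈ 8.70%; labor force participation rate ≈ 61.44%.

Employed = 21,879 + 75,702 = 97,581.
Unemployed = 7,614 + 1,681 = 9,295 (jobless and actively searching, or on temporary layoff).
Labor force = 97,581 + 9,295 = 106,876.
Not in labor force = 1,703 + 37,137 + 28,225 = 67,065 (those not working and not actively searching are outside the labor force — including those who want a job but have given up searching).
Civilian working-age population = 106,876 + 67,065 = 173,941.
Unemployment rate = 9,295 / 106,876 = 8.70%.
Labor force participation rate = 106,876 / 173,941 = 61.44%.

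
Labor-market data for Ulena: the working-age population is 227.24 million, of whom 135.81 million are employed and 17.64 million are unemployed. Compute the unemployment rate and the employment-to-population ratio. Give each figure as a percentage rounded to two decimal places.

Unemployment rate ≈ 11.50%; employment-population ratio ≈ 59.77%.

Labor force = employed + unemployed = 135.81 + 17.64 = 153.45 million.
Unemployment rate = 17.64 / 153.45 = 11.50%.
Employment-population ratio = 135.81 / 227.24 = 59.77%.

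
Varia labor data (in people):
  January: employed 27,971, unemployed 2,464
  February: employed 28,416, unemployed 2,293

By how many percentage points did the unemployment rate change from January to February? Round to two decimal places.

January: labor force = 27,971 + 2,464 = 30,435; u = 2,464/30,435 = 8.10%.
February: labor force = 28,416 + 2,293 = 30,709; u = 2,293/30,709 = 7.47%.
Change = 7.47% − 8.10% = −0.63 pp.

The unemployment rate changed by −0.63 percentage points.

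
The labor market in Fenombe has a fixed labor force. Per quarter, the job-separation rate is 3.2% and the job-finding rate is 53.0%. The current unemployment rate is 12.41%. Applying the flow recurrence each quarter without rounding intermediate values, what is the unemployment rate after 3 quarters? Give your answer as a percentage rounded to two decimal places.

Unemployment rate after three quarters ≈ 6.26%.

With a fixed labor force, u_{t+1} = u_t + s·(1−u_t) − f·u_t = u_t·(1−s−f) + s.
Here 1−s−f = 0.438 and s = 0.032.
u_1 = 0.124100 × 0.438 + 0.032 = 0.086356.
u_2 = 0.086356 × 0.438 + 0.032 = 0.069824.
u_3 = 0.069824 × 0.438 + 0.032 = 0.062583.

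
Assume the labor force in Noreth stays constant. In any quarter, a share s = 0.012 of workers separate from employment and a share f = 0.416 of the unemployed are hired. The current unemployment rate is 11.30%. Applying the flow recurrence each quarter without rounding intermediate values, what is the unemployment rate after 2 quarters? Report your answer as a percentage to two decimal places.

With a fixed labor force, u_{t+1} = u_t + s·(1−u_t) − f·u_t = u_t·(1−s−f) + s.
Here 1−s−f = 0.572 and s = 0.012.
u_1 = 0.113000 × 0.572 + 0.012 = 0.076636.
u_2 = 0.076636 × 0.572 + 0.012 = 0.055836.

Unemployment rate after two quarters ≈ 5.58%.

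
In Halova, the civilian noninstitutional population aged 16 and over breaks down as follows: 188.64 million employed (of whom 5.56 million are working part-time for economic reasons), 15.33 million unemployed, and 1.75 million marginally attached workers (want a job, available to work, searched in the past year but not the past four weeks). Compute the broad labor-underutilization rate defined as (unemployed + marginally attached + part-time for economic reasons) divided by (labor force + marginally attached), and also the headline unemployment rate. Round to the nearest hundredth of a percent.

Labor force = 188.64 + 15.33 = 203.97 million.
Numerator = 15.33 + 1.75 + 5.56 = 22.64 million.
Denominator = 203.97 + 1.75 = 205.72 million.
Broad rate = 22.64 / 205.72 = 11.01%.
Headline unemployment rate = 15.33 / 203.97 = 7.52%.

Broad underutilization rate ≈ 11.01%; headline unemployment rate ≈ 7.52%.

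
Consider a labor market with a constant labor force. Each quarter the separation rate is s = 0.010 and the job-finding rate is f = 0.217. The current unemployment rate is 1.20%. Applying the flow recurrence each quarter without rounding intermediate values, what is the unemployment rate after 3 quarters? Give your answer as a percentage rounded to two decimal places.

Unemployment rate after three quarters ≈ 2.92%.

With a fixed labor force, u_{t+1} = u_t + s·(1−u_t) − f·u_t = u_t·(1−s−f) + s.
Here 1−s−f = 0.773 and s = 0.010.
u_1 = 0.012000 × 0.773 + 0.010 = 0.019276.
u_2 = 0.019276 × 0.773 + 0.010 = 0.024900.
u_3 = 0.024900 × 0.773 + 0.010 = 0.029248.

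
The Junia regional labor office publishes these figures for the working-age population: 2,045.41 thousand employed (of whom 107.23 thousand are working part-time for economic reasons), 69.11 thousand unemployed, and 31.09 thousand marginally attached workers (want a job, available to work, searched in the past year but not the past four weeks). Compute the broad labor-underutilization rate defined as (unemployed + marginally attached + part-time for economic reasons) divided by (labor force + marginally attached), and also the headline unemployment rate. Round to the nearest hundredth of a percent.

Broad underutilization rate ≈ 9.67%; headline unemployment rate ≈ 3.27%.

Labor force = 2,045.41 + 69.11 = 2,114.52 thousand.
Numerator = 69.11 + 31.09 + 107.23 = 207.43 thousand.
Denominator = 2,114.52 + 31.09 = 2,145.61 thousand.
Broad rate = 207.43 / 2,145.61 = 9.67%.
Headline unemployment rate = 69.11 / 2,114.52 = 3.27%.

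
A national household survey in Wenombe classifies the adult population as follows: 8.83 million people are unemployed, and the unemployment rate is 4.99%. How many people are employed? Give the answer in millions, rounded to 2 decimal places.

About 168.12 million are employed.

Labor force = U / u = 8.83 / 0.0499 ≈ 176.95 million.
Employed = labor force − unemployed = 176.95 − 8.83 = 168.12 million.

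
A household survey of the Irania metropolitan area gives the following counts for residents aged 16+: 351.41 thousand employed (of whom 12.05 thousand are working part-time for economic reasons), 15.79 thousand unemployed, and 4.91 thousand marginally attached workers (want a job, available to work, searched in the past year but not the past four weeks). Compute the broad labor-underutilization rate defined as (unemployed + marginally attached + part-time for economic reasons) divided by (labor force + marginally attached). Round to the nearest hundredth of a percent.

Broad underutilization rate ≈ 8.80%.

Labor force = 351.41 + 15.79 = 367.20 thousand.
Numerator = 15.79 + 4.91 + 12.05 = 32.75 thousand.
Denominator = 367.20 + 4.91 = 372.11 thousand.
Broad rate = 32.75 / 372.11 = 8.80%.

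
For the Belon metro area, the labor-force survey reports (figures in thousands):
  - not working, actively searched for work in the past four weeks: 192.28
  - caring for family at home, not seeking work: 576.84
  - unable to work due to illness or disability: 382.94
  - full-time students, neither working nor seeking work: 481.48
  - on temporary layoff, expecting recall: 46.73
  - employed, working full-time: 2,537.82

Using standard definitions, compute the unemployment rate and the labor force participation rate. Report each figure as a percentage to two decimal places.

Employed = 2,537.82 thousand.
Unemployed = 192.28 + 46.73 = 239.01 thousand (jobless and actively searching, or on temporary layoff).
Labor force = 2,537.82 + 239.01 = 2,776.83 thousand.
Not in labor force = 576.84 + 382.94 + 481.48 = 1,441.26 thousand (those not working and not actively searching are outside the labor force).
Civilian working-age population = 2,776.83 + 1,441.26 = 4,218.09 thousand.
Unemployment rate = 239.01 / 2,776.83 = 8.61%.
Labor force participation rate = 2,776.83 / 4,218.09 = 65.83%.

Unemployment rate ≈ 8.61%; labor force participation rate ≈ 65.83%.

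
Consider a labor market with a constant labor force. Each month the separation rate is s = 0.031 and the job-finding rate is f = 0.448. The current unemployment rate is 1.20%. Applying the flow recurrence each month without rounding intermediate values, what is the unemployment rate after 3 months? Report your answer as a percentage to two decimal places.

With a fixed labor force, u_{t+1} = u_t + s·(1−u_t) − f·u_t = u_t·(1−s−f) + s.
Here 1−s−f = 0.521 and s = 0.031.
u_1 = 0.012000 × 0.521 + 0.031 = 0.037252.
u_2 = 0.037252 × 0.521 + 0.031 = 0.050408.
u_3 = 0.050408 × 0.521 + 0.031 = 0.057263.

Unemployment rate after three months ≈ 5.73%.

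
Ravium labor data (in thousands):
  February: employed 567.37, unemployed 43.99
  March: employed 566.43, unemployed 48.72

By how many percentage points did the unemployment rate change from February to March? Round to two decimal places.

February: labor force = 567.37 + 43.99 = 611.36; u = 43.99/611.36 = 7.20%.
March: labor force = 566.43 + 48.72 = 615.15; u = 48.72/615.15 = 7.92%.
Change = 7.92% − 7.20% = +0.72 pp.

The unemployment rate changed by +0.72 percentage points.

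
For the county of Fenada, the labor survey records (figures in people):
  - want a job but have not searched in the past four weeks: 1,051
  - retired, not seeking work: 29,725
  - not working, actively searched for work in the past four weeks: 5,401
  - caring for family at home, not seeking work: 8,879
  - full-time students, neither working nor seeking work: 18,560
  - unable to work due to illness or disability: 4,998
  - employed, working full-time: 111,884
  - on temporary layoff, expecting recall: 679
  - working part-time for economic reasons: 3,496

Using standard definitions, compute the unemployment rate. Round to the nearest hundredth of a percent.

Unemployment rate ≈ 5.01%.

Employed = 111,884 + 3,496 = 115,380 (anyone who worked, including part-time for economic reasons, counts as employed).
Unemployed = 5,401 + 679 = 6,080 (jobless and actively searching, or on temporary layoff).
Labor force = 115,380 + 6,080 = 121,460.
Unemployment rate = 6,080 / 121,460 = 5.01%.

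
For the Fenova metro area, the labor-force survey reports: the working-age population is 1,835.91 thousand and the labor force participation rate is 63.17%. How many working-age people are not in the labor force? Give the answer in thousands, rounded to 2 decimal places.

Share not in the labor force = 1 − 0.6317 = 0.3683.
Not in labor force = 0.3683 × 1,835.91 ≈ 676.17 thousand.

About 676.17 thousand are not in the labor force.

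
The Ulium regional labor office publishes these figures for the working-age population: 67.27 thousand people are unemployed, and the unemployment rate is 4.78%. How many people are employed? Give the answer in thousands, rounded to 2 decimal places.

About 1,340.05 thousand are employed.

Labor force = U / u = 67.27 / 0.0478 ≈ 1,407.32 thousand.
Employed = labor force − unemployed = 1,407.32 − 67.27 = 1,340.05 thousand.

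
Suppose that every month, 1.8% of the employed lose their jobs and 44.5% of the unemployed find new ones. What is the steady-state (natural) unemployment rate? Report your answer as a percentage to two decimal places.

Steady-state unemployment rate ≈ 3.89%.

At steady state the flows balance: s·E = f·U, so U/(E+U) = s/(s+f).
u* = 1.8 / (1.8 + 44.5) = 1.8 / 46.30 = 3.89%.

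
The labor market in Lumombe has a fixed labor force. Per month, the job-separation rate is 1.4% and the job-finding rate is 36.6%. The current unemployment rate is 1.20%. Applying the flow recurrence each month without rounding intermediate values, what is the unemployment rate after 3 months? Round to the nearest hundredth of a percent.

With a fixed labor force, u_{t+1} = u_t + s·(1−u_t) − f·u_t = u_t·(1−s−f) + s.
Here 1−s−f = 0.620 and s = 0.014.
u_1 = 0.012000 × 0.620 + 0.014 = 0.021440.
u_2 = 0.021440 × 0.620 + 0.014 = 0.027293.
u_3 = 0.027293 × 0.620 + 0.014 = 0.030922.

Unemployment rate after three months ≈ 3.09%.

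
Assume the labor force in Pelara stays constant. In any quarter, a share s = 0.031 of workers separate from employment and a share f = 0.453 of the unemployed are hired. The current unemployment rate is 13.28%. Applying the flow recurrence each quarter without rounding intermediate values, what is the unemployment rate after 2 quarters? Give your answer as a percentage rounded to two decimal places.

With a fixed labor force, u_{t+1} = u_t + s·(1−u_t) − f·u_t = u_t·(1−s−f) + s.
Here 1−s−f = 0.516 and s = 0.031.
u_1 = 0.132800 × 0.516 + 0.031 = 0.099525.
u_2 = 0.099525 × 0.516 + 0.031 = 0.082355.

Unemployment rate after two quarters ≈ 8.24%.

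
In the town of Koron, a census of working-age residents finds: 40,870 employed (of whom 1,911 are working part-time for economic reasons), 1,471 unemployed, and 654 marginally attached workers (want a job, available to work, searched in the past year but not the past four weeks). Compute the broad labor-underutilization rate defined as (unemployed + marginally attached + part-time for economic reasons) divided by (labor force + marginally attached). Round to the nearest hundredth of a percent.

Broad underutilization rate ≈ 9.39%.

Labor force = 40,870 + 1,471 = 42,341.
Numerator = 1,471 + 654 + 1,911 = 4,036.
Denominator = 42,341 + 654 = 42,995.
Broad rate = 4,036 / 42,995 = 9.39%.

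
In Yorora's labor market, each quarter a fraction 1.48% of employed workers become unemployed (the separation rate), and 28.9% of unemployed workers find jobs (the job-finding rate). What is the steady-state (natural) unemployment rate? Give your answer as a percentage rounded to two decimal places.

Steady-state unemployment rate ≈ 4.87%.

At steady state the flows balance: s·E = f·U, so U/(E+U) = s/(s+f).
u* = 1.48 / (1.48 + 28.9) = 1.48 / 30.38 = 4.87%.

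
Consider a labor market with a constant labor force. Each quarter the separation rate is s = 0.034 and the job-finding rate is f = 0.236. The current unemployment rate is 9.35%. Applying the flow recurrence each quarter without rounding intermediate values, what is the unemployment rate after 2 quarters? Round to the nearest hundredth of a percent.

With a fixed labor force, u_{t+1} = u_t + s·(1−u_t) − f·u_t = u_t·(1−s−f) + s.
Here 1−s−f = 0.730 and s = 0.034.
u_1 = 0.093500 × 0.730 + 0.034 = 0.102255.
u_2 = 0.102255 × 0.730 + 0.034 = 0.108646.

Unemployment rate after two quarters ≈ 10.86%.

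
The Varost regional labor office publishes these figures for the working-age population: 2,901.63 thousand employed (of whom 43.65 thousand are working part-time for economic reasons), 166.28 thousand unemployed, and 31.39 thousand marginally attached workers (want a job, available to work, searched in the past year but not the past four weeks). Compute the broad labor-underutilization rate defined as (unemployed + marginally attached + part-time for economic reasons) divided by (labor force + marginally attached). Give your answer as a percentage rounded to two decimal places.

Broad underutilization rate ≈ 7.79%.

Labor force = 2,901.63 + 166.28 = 3,067.91 thousand.
Numerator = 166.28 + 31.39 + 43.65 = 241.32 thousand.
Denominator = 3,067.91 + 31.39 = 3,099.30 thousand.
Broad rate = 241.32 / 3,099.30 = 7.79%.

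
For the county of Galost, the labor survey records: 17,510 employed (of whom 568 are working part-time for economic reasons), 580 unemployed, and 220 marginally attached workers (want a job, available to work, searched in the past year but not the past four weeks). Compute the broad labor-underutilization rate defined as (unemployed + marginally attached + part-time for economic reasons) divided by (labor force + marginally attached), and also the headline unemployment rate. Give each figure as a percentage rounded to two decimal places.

Labor force = 17,510 + 580 = 18,090.
Numerator = 580 + 220 + 568 = 1,368.
Denominator = 18,090 + 220 = 18,310.
Broad rate = 1,368 / 18,310 = 7.47%.
Headline unemployment rate = 580 / 18,090 = 3.21%.

Broad underutilization rate ≈ 7.47%; headline unemployment rate ≈ 3.21%.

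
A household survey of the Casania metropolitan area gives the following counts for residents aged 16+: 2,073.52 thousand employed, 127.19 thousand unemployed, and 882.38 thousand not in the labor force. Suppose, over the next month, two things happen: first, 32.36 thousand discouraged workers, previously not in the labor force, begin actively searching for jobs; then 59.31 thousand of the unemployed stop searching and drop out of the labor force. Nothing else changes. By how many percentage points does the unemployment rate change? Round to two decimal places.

Initially, labor force = 2,073.52 + 127.19 = 2,200.71 thousand, so u = 127.19/2,200.71 = 5.78%.
After the first change, unemployed and labor force both rise by 32.36 → E = 2,073.52, U = 159.55, labor force = 2,233.07 thousand.
After the second change, unemployed and labor force both fall by 59.31 → E = 2,073.52, U = 100.24, labor force = 2,173.76 thousand.
New unemployment rate = 100.24 / 2,173.76 = 4.61%.
Change = 4.61% − 5.78% = −1.17 percentage points.

The unemployment rate changes by −1.17 percentage points.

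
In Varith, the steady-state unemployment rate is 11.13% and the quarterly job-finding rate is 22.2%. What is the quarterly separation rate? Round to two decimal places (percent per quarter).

From u* = s/(s+f): s = u·f/(1−u).
s = 0.1113 × 22.2 / (1 − 0.1113) = 2.4709 / 0.8887 ≈ 2.78% per quarter.

Separation rate ≈ 2.78% per quarter.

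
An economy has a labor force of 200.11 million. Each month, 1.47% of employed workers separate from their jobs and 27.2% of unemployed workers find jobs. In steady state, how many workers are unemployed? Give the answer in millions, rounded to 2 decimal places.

Steady-state unemployment rate u* = s/(s+f) = 1.47/(1.47+27.2) = 0.051273.
Unemployed = u* × labor force = 0.051273 × 200.11 ≈ 10.26 million.

About 10.26 million are unemployed in steady state.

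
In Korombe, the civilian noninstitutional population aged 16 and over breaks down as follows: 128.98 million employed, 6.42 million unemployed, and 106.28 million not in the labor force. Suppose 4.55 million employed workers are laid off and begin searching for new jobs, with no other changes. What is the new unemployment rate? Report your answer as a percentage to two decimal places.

New unemployment rate ≈ 8.10%.

Initially, labor force = 128.98 + 6.42 = 135.40 million, so u = 6.42/135.40 = 4.74%.
After the change, employed falls and unemployed rises by 4.55; labor force unchanged → E = 124.43, U = 10.97, labor force = 135.40 million.
New unemployment rate = 10.97 / 135.40 = 8.10%.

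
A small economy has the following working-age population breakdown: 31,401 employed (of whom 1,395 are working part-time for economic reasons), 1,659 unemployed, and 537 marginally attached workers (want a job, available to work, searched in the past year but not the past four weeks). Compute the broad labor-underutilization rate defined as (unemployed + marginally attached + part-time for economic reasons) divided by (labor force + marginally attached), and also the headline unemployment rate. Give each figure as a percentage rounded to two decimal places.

Labor force = 31,401 + 1,659 = 33,060.
Numerator = 1,659 + 537 + 1,395 = 3,591.
Denominator = 33,060 + 537 = 33,597.
Broad rate = 3,591 / 33,597 = 10.69%.
Headline unemployment rate = 1,659 / 33,060 = 5.02%.

Broad underutilization rate ≈ 10.69%; headline unemployment rate ≈ 5.02%.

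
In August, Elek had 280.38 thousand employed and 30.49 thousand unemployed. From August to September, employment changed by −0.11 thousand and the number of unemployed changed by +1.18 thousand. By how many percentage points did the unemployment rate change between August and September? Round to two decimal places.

The unemployment rate changed by +0.34 percentage points.

August: labor force = 280.38 + 30.49 = 310.87; u = 30.49/310.87 = 9.81%.
September: labor force = 280.27 + 31.67 = 311.94; u = 31.67/311.94 = 10.15%.
Change = 10.15% − 9.81% = +0.34 pp.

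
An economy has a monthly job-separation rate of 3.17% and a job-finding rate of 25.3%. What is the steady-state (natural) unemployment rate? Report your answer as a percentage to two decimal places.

At steady state the flows balance: s·E = f·U, so U/(E+U) = s/(s+f).
u* = 3.17 / (3.17 + 25.3) = 3.17 / 28.47 = 11.13%.

Steady-state unemployment rate ≈ 11.13%.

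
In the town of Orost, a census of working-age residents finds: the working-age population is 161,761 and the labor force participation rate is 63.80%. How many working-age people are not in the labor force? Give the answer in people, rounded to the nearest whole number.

About 58,557 are not in the labor force.

Share not in the labor force = 1 − 0.6380 = 0.3620.
Not in labor force = 0.3620 × 161,761 ≈ 58,557.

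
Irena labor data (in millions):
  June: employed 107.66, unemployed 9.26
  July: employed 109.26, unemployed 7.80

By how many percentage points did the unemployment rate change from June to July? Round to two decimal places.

The unemployment rate changed by −1.26 percentage points.

June: labor force = 107.66 + 9.26 = 116.92; u = 9.26/116.92 = 7.92%.
July: labor force = 109.26 + 7.80 = 117.06; u = 7.80/117.06 = 6.66%.
Change = 6.66% − 7.92% = −1.26 pp.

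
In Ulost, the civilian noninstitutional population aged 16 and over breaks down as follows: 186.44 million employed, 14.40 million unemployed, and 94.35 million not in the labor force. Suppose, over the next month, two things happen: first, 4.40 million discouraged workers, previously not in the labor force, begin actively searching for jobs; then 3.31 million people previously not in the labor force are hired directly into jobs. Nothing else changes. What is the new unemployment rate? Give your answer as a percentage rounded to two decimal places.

New unemployment rate ≈ 9.01%.

Initially, labor force = 186.44 + 14.40 = 200.84 million, so u = 14.40/200.84 = 7.17%.
After the first change, unemployed and labor force both rise by 4.40 → E = 186.44, U = 18.80, labor force = 205.24 million.
After the second change, employed and labor force both rise by 3.31; unemployed unchanged → E = 189.75, U = 18.80, labor force = 208.55 million.
New unemployment rate = 18.80 / 208.55 = 9.01%.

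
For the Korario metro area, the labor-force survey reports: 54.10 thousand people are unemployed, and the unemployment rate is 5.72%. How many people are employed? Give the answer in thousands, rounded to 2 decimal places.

Labor force = U / u = 54.10 / 0.0572 ≈ 945.80 thousand.
Employed = labor force − unemployed = 945.80 − 54.10 = 891.70 thousand.

About 891.70 thousand are employed.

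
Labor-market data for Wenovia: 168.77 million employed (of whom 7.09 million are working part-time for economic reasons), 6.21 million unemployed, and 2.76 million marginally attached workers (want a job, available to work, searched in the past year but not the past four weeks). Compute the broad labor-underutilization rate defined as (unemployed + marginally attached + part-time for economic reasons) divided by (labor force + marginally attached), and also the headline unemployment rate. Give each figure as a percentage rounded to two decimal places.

Broad underutilization rate ≈ 9.04%; headline unemployment rate ≈ 3.55%.

Labor force = 168.77 + 6.21 = 174.98 million.
Numerator = 6.21 + 2.76 + 7.09 = 16.06 million.
Denominator = 174.98 + 2.76 = 177.74 million.
Broad rate = 16.06 / 177.74 = 9.04%.
Headline unemployment rate = 6.21 / 174.98 = 3.55%.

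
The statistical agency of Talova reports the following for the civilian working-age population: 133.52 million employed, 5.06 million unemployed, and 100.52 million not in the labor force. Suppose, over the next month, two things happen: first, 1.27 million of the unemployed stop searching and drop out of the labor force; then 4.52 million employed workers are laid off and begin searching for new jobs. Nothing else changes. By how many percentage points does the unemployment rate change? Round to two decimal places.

The unemployment rate changes by +2.40 percentage points.

Initially, labor force = 133.52 + 5.06 = 138.58 million, so u = 5.06/138.58 = 3.65%.
After the first change, unemployed and labor force both fall by 1.27 → E = 133.52, U = 3.79, labor force = 137.31 million.
After the second change, employed falls and unemployed rises by 4.52; labor force unchanged → E = 129.00, U = 8.31, labor force = 137.31 million.
New unemployment rate = 8.31 / 137.31 = 6.05%.
Change = 6.05% − 3.65% = +2.40 percentage points.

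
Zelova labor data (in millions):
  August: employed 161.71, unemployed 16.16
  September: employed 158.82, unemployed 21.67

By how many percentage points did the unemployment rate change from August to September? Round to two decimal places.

August: labor force = 161.71 + 16.16 = 177.87; u = 16.16/177.87 = 9.09%.
September: labor force = 158.82 + 21.67 = 180.49; u = 21.67/180.49 = 12.01%.
Change = 12.01% − 9.09% = +2.92 pp.

The unemployment rate changed by +2.92 percentage points.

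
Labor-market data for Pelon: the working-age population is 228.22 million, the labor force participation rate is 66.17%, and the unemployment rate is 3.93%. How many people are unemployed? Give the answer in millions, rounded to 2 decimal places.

Labor force = 0.6617 × 228.22 = 151.01 million.
Unemployed = 0.0393 × 151.01 ≈ 5.93 million.

About 5.93 million are unemployed.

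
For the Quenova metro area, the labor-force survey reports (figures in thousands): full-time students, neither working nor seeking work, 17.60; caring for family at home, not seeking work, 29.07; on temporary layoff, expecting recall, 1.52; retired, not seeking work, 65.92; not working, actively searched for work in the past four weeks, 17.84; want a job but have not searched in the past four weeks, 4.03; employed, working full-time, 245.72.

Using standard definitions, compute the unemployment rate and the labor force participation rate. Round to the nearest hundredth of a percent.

Employed = 245.72 thousand.
Unemployed = 1.52 + 17.84 = 19.36 thousand (jobless and actively searching, or on temporary layoff).
Labor force = 245.72 + 19.36 = 265.08 thousand.
Not in labor force = 17.60 + 29.07 + 65.92 + 4.03 = 116.62 thousand (those not working and not actively searching are outside the labor force — including those who want a job but have given up searching).
Civilian working-age population = 265.08 + 116.62 = 381.70 thousand.
Unemployment rate = 19.36 / 265.08 = 7.30%.
Labor force participation rate = 265.08 / 381.70 = 69.45%.

Unemployment rate ≈ 7.30%; labor force participation rate ≈ 69.45%.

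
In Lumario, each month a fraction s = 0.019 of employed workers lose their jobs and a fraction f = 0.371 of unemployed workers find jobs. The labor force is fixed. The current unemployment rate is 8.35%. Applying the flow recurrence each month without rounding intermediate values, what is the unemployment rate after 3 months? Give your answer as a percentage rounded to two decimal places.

Unemployment rate after three months ≈ 5.66%.

With a fixed labor force, u_{t+1} = u_t + s·(1−u_t) − f·u_t = u_t·(1−s−f) + s.
Here 1−s−f = 0.610 and s = 0.019.
u_1 = 0.083500 × 0.610 + 0.019 = 0.069935.
u_2 = 0.069935 × 0.610 + 0.019 = 0.061660.
u_3 = 0.061660 × 0.610 + 0.019 = 0.056613.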